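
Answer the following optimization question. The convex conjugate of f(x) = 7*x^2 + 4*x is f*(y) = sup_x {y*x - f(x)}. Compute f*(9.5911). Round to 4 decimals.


f*(y) = sup_x {y*x - a*x^2 - b*x} = sup_x {(y-b)*x - a*x^2}
FOC: (y - b) - 2a*x = 0 => x* = (y - b)/(2a)
x* = (9.5911 - 4)/(2*7) = 0.3994
f*(9.5911) = (y-b)^2/(4a) = (9.5911 - 4)^2/(4*7)
= 31.2604/28 = 1.1164


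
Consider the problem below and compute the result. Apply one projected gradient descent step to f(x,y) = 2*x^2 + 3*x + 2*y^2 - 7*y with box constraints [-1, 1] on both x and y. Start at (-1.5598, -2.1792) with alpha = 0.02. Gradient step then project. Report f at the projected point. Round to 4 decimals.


Step 1: Compute gradient at (-1.5598, -2.1792).
grad_x = 2*2*-1.5598 + 3 = -3.2392
grad_y = 2*2*-2.1792 - 7 = -15.7168
Step 2: Gradient step.
x_raw = -1.5598 - 0.02*-3.2392 = -1.495
y_raw = -2.1792 - 0.02*-15.7168 = -1.8649
Step 3: Project onto [-1, 1].
x_proj = clip(-1.495) = -1.0
y_proj = clip(-1.8649) = -1.0
Step 4: Evaluate f.
f(-1.0, -1.0) = 8.0


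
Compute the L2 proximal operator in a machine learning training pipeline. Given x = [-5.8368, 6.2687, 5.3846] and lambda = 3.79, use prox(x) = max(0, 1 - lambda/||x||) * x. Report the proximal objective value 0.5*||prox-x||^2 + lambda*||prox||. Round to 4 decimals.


Step 1: Compute ||x||.
||x|| = 10.1173
Step 2: Compute scaling factor.
scale = max(0, 1 - 3.79/10.1173) = 0.6254
Step 3: prox(x) = [-3.6503, 3.9204, 3.3675]
||prox(x)|| = 6.3273
Step 4: Proximal objective.
0.5*||prox-x||^2 = 7.1821
lambda*||prox|| = 23.9805
Total = 31.1623


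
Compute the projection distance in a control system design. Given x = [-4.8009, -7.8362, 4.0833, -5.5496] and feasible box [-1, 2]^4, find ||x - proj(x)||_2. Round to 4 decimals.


Project each component onto [-1, 2].
clip(-4.8009) = -1.0, clip(-7.8362) = -1.0, clip(4.0833) = 2.0, clip(-5.5496) = -1.0
Projection = [-1.0, -1.0, 2.0, -1.0]
Squared diffs: [14.4468, 46.7336, 4.3401, 20.6989]
Distance = sqrt(86.2194) = 9.2854


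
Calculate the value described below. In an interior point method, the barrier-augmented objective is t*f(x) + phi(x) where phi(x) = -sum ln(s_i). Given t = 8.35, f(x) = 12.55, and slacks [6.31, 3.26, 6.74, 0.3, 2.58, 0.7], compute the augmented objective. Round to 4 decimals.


Step 1: Compute log-barrier.
ln values: [1.8421, 1.1817, 1.9081, -1.204, 0.9478, -0.3567]
phi = -(1.8421 + 1.1817 + 1.9081 - 1.204 + 0.9478 - 0.3567) = -4.3191
Step 2: Compute augmented objective.
t*f(x) = 8.35*12.55 = 104.7925
Total = 104.7925 - 4.3191 = 100.4734


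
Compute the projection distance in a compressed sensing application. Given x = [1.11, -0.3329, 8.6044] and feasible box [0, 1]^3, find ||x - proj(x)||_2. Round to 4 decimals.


Project each component onto [0, 1].
clip(1.11) = 1.0, clip(-0.3329) = 0.0, clip(8.6044) = 1.0
Projection = [1.0, 0.0, 1.0]
Squared diffs: [0.0121, 0.1108, 57.8269]
Distance = sqrt(57.9498) = 7.6125


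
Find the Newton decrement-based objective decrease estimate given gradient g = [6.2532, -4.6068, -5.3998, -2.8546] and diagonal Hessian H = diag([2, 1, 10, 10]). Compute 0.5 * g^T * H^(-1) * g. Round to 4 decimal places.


Step 1: H is diagonal, so H^(-1) * g = [3.1266, -4.6068, -0.54, -0.2855].
Step 2: g^T H^(-1) g = sum_i g_i^2 / H_ii
  = (6.2532)^2/2 + (-4.6068)^2/1 + (-5.3998)^2/10 + (-2.8546)^2/10
  = 19.5513 + 21.2226 + 2.9158 + 0.8149 = 44.5045
Step 3: Objective decrease = 0.5 * g^T H^(-1) g = 22.2523


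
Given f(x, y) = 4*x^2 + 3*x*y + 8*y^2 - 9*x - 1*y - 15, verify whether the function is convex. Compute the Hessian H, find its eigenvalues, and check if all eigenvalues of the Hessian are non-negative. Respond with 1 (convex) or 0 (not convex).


The Hessian of f(x,y) = 4*x^2 + 3*x*y + 8*y^2 - 9*x - 1*y - 15 is:
H = [[8, 3], [3, 16]]
Trace = 8 + 16 = 24
Determinant = 8*16 - (3)^2 = 119
Discriminant = (24)^2 - 4*119 = 100.0
Eigenvalues: lambda_1 = 7.0, lambda_2 = 17.0
The function is convex.

1


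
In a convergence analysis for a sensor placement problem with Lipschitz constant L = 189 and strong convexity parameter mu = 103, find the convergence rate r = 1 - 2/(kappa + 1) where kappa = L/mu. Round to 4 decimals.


Step 1: Compute the condition number.
kappa = L/mu = 189/103 = 1.835
Step 2: Compute the convergence rate.
r = 1 - 2/(kappa + 1) = 1 - 2*mu/(L + mu) = (L - mu)/(L + mu) = 86/292 = 0.2945


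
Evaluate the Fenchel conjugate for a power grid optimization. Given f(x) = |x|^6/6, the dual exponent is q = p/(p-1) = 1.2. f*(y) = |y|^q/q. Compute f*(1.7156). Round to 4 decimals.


The conjugate exponent q satisfies 1/p + 1/q = 1.
p = 6, so q = 6/(6 - 1) = 1.2
|y|^q = 1.7156^1.2 = 1.9112
f*(1.7156) = 1.9112 / 1.2 = 1.5926


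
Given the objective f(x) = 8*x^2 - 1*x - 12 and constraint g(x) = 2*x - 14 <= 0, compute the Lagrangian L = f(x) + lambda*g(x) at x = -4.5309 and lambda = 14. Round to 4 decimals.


Step 1: Evaluate f(x).
f(-4.5309) = 8*(-4.5309)^2 - 1*(-4.5309) - 12 = 156.7633
Step 2: Evaluate g(x).
g(-4.5309) = 2*-4.5309 - 14 = -23.0618
Step 3: Compute Lagrangian.
L = 156.7633 + 14*-23.0618 = -166.1019


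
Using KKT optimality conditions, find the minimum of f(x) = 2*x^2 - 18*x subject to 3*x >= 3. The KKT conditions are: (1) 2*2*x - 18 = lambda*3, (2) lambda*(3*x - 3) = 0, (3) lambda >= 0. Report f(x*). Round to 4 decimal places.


Step 1: Try lambda = 0 (constraint inactive).
Stationarity: 2*2*x - 18 = 0
x* = 18/(2*2) = 4.5
Check constraint: 3*4.5 = 13.5 >= 3 -- satisfied.
Step 2: Compute optimal value.
f(x*) = 2*4.5^2 - 18*4.5 = -40.5


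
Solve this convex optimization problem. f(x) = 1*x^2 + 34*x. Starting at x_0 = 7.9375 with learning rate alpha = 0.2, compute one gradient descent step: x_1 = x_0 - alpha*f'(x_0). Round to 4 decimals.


We compute the gradient at x_0 and apply the update.
f'(x) = 2*x + 34
f'(7.9375) = 2*7.9375 + 34 = 49.875
x_1 = 7.9375 - 0.2*49.875 = -2.0375


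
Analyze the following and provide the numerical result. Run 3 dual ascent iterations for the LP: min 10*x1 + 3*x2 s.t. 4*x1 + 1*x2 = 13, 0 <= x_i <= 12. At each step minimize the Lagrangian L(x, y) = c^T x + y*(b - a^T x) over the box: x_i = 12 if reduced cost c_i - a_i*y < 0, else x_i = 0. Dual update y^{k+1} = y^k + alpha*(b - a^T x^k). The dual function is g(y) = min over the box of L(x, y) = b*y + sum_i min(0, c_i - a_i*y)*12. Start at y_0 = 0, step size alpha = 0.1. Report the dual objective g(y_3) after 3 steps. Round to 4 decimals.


Dual ascent for LP: min 10*x1 + 3*x2, 4*x1 + 1*x2 = 13, 0 <= x_i <= 12
Step 1: y^k = 0.0, reduced costs: (10.0, 3.0)
  x^k = (0.0, 0.0), subgradient = b - a^T x = 13.0
  y^{k+1} = 0.0 + 0.1*13.0 = 1.3
Step 2: y^k = 1.3, reduced costs: (4.8, 1.7)
  x^k = (0.0, 0.0), subgradient = b - a^T x = 13.0
  y^{k+1} = 1.3 + 0.1*13.0 = 2.6
Step 3: y^k = 2.6, reduced costs: (-0.4, 0.4)
  x^k = (12.0, 0.0), subgradient = b - a^T x = -35.0
  y^{k+1} = 2.6 + 0.1*-35.0 = -0.9
Dual objective at y_3 = -0.9: reduced costs (13.6, 3.9), box minimizer x = (0.0, 0.0)
g(y_3) = b*y + (c1 - a1*y)*x1 + (c2 - a2*y)*x2 = 13*(-0.9) + 13.6*0.0 + 3.9*0.0 = -11.7 + 0.0 + 0.0 = -11.7


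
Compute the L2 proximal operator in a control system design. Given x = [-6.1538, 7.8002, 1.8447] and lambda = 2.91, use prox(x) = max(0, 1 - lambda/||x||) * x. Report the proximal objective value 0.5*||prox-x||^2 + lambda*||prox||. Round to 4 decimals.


Step 1: Compute ||x||.
||x|| = 10.1052
Step 2: Compute scaling factor.
scale = max(0, 1 - 2.91/10.1052) = 0.712
Step 3: prox(x) = [-4.3817, 5.554, 1.3135]
||prox(x)|| = 7.1952
Step 4: Proximal objective.
0.5*||prox-x||^2 = 4.2341
lambda*||prox|| = 20.938
Total = 25.1721


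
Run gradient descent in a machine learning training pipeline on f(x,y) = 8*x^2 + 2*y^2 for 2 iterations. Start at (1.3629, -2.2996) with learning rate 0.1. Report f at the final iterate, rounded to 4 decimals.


Gradient descent on f(x,y) = 8*x^2 + 2*y^2.
Starting point: (1.3629, -2.2996), alpha = 0.1
Step 1: grad_x = 2*8*1.3629 = 21.8064, grad_y = 2*2*-2.2996 = -9.1984
  x_1 = 1.3629 - 0.1*21.8064 = -0.8177
  y_1 = -2.2996 - 0.1*-9.1984 = -1.3798
Step 2: grad_x = 2*8*-0.8177 = -13.0838, grad_y = 2*2*-1.3798 = -5.519
  x_2 = -0.8177 - 0.1*-13.0838 = 0.4906
  y_2 = -1.3798 - 0.1*-5.519 = -0.8279
f(0.4906, -0.8279) = 8*0.4906^2 + 2*(-0.8279)^2 = 3.2965


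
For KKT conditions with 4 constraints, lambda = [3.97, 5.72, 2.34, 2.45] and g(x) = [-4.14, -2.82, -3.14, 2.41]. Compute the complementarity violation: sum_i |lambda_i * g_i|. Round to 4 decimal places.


KKT complementary slackness check:
lambda_1 * g_1 = 3.97 * -4.14 = -16.4358
lambda_2 * g_2 = 5.72 * -2.82 = -16.1304
lambda_3 * g_3 = 2.34 * -3.14 = -7.3476
lambda_4 * g_4 = 2.45 * 2.41 = 5.9045
Total violation = 16.4358 + 16.1304 + 7.3476 + 5.9045 = 45.8183


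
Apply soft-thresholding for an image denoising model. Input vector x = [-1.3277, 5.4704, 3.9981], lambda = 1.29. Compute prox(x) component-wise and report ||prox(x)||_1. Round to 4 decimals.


Soft-thresholding with lambda = 1.29:
prox(-1.3277) = sign(-1.3277)*max(|-1.3277| - 1.29, 0) = -0.0377
prox(5.4704) = sign(5.4704)*max(|5.4704| - 1.29, 0) = 4.1804
prox(3.9981) = sign(3.9981)*max(|3.9981| - 1.29, 0) = 2.7081
prox(x) = [-0.0377, 4.1804, 2.7081]
||prox(x)||_1 = 0.0377 + 4.1804 + 2.7081 = 6.9262


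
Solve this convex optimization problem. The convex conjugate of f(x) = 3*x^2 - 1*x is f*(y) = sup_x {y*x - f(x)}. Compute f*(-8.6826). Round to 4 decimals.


f*(y) = sup_x {y*x - a*x^2 - b*x} = sup_x {(y-b)*x - a*x^2}
FOC: (y - b) - 2a*x = 0 => x* = (y - b)/(2a)
x* = (-8.6826 + 1)/(2*3) = -1.2804
f*(-8.6826) = (y-b)^2/(4a) = (-8.6826 + 1)^2/(4*3)
= 59.0223/12 = 4.9185


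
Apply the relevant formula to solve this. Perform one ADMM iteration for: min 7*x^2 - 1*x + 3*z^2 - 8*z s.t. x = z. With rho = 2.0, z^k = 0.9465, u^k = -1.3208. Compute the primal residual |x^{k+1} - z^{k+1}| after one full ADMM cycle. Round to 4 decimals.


ADMM iteration with rho = 2.0, z^k = 0.9465, u^k = -1.3208
Step 1: x-update.
Minimize 7*x^2 - 1*x + (2.0/2)*(x - 0.9465 - 1.3208)^2
FOC: (2*7 + 2.0)*x = 1 + 2.0*(0.9465 + 1.3208)
x^{k+1} = 0.3459
Step 2: z-update.
Minimize 3*z^2 - 8*z + (2.0/2)*(0.3459 - z - 1.3208)^2
FOC: (2*3 + 2.0)*z = 8 + 2.0*(0.3459 - 1.3208)
z^{k+1} = 0.7563
Step 3: u-update.
u^{k+1} = -1.3208 + 0.3459 - 0.7563 = -1.7312
Step 4: Primal residual = |0.3459 - 0.7563| = 0.4104


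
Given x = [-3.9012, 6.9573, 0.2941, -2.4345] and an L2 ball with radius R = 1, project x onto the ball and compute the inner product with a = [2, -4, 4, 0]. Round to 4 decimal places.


Step 1: Compute ||x|| (intermediates to 6 decimals).
||x|| = sqrt((-3.9012)^2 + 6.9573^2 + 0.2941^2 + (-2.4345)^2) = 8.344859
Step 2: Project.
Since ||x|| > R, scale = R/||x|| = 1/8.344859 = 0.119834, proj(x) = scale * x
proj(x) = [-0.467496, 0.833721, 0.035243, -0.291736]
Step 3: Dot product.
a^T * proj(x) = 2*(-0.467496) - 4*0.833721 + 4*0.035243 + 0*(-0.291736) = -4.1289


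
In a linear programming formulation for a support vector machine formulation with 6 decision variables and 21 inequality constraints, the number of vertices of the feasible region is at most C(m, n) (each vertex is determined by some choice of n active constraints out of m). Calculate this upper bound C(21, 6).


Each vertex corresponds to some choice of n active constraints out of m, so the number of vertices is at most C(m, n) = m! / (n!(m-n)!).
m = 21, n = 6
Numerator: 21 * 20 * 19 * 18 * 17 * 16
Denominator: 6! = 720
C(21, 6) = 54264


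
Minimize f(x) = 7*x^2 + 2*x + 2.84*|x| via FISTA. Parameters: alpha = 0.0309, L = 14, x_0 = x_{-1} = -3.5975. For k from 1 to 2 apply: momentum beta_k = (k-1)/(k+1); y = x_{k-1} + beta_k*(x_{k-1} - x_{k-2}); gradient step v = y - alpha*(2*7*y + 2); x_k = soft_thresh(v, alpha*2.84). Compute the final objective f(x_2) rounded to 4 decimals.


FISTA on f(x) = 7*x^2 + 2*x + 2.84*|x|
L = 14, alpha = 0.0309
Iteration 1: beta = 0.0, y = -3.5975 + 0.0*(-3.5975 + 3.5975) = -3.5975
  grad(y) = -48.365, v = y - alpha*grad = -2.103
  prox(v) = soft_thresh(-2.103, 0.0878) = -2.0153
Iteration 2: beta = 0.3333, y = -2.0153 + 0.3333*(-2.0153 + 3.5975) = -1.4879
  grad(y) = -18.83, v = y - alpha*grad = -0.906
  prox(v) = soft_thresh(-0.906, 0.0878) = -0.8183
f(x_2) = 7*(-0.8183)^2 + 2*(-0.8183) + 2.84*|-0.8183| = 5.3741


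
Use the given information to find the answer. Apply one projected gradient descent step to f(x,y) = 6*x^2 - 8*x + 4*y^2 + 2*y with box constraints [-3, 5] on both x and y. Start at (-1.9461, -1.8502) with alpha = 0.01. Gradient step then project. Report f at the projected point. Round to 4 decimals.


Step 1: Compute gradient at (-1.9461, -1.8502).
grad_x = 2*6*-1.9461 - 8 = -31.3532
grad_y = 2*4*-1.8502 + 2 = -12.8016
Step 2: Gradient step.
x_raw = -1.9461 - 0.01*-31.3532 = -1.6326
y_raw = -1.8502 - 0.01*-12.8016 = -1.7222
Step 3: Project onto [-3, 5].
x_proj = clip(-1.6326) = -1.6326
y_proj = clip(-1.7222) = -1.7222
Step 4: Evaluate f.
f(-1.6326, -1.7222) = 37.4715


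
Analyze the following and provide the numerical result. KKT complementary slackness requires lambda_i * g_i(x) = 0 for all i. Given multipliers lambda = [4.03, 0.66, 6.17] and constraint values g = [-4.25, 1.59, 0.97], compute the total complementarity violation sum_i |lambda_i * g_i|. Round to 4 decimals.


KKT complementary slackness check:
lambda_1 * g_1 = 4.03 * -4.25 = -17.1275
lambda_2 * g_2 = 0.66 * 1.59 = 1.0494
lambda_3 * g_3 = 6.17 * 0.97 = 5.9849
Total violation = 17.1275 + 1.0494 + 5.9849 = 24.1618


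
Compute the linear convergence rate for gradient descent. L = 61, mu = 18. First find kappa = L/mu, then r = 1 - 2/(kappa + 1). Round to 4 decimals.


Step 1: Compute the condition number.
kappa = L/mu = 61/18 = 3.3889
Step 2: Compute the convergence rate.
r = 1 - 2/(kappa + 1) = 1 - 2*mu/(L + mu) = (L - mu)/(L + mu) = 43/79 = 0.5443


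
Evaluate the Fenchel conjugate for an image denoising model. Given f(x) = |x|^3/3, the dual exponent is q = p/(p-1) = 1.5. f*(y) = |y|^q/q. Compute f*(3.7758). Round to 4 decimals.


The conjugate exponent q satisfies 1/p + 1/q = 1.
p = 3, so q = 3/(3 - 1) = 1.5
|y|^q = 3.7758^1.5 = 7.3369
f*(3.7758) = 7.3369 / 1.5 = 4.8913


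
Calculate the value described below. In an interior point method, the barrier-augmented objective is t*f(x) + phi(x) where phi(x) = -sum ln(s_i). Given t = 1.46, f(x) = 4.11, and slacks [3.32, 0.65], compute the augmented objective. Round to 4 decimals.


Step 1: Compute log-barrier.
ln values: [1.2, -0.4308]
phi = -(1.2 - 0.4308) = -0.7692
Step 2: Compute augmented objective.
t*f(x) = 1.46*4.11 = 6.0006
Total = 6.0006 - 0.7692 = 5.2314


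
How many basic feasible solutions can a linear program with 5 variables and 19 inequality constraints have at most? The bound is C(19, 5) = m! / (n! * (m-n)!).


Each vertex corresponds to some choice of n active constraints out of m, so the number of vertices is at most C(m, n) = m! / (n!(m-n)!).
m = 19, n = 5
Numerator: 19 * 18 * 17 * 16 * 15
Denominator: 5! = 120
C(19, 5) = 11628


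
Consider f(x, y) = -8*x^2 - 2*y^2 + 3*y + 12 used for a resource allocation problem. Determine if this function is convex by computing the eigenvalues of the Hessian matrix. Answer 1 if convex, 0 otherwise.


The Hessian of f(x,y) = -8*x^2 - 2*y^2 + 3*y + 12 is:
H = [[-16, 0], [0, -4]]
Trace = -16 - 4 = -20
Determinant = -16*-4 - (0)^2 = 64
Discriminant = (-20)^2 - 4*64 = 144.0
Eigenvalues: lambda_1 = -16.0, lambda_2 = -4.0
The function is not convex.

0


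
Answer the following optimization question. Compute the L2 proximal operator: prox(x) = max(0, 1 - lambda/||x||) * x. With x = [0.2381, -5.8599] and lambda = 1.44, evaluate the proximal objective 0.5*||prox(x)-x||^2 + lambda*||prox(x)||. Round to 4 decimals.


Step 1: Compute ||x||.
||x|| = 5.8647
Step 2: Compute scaling factor.
scale = max(0, 1 - 1.44/5.8647) = 0.7545
Step 3: prox(x) = [0.1796, -4.4211]
||prox(x)|| = 4.4247
Step 4: Proximal objective.
0.5*||prox-x||^2 = 1.0368
lambda*||prox|| = 6.3716
Total = 7.4084


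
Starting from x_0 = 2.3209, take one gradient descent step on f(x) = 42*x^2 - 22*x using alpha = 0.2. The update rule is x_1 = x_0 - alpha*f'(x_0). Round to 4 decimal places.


We compute the gradient at x_0 and apply the update.
f'(x) = 84*x - 22
f'(2.3209) = 84*2.3209 - 22 = 172.9556
x_1 = 2.3209 - 0.2*172.9556 = -32.2702


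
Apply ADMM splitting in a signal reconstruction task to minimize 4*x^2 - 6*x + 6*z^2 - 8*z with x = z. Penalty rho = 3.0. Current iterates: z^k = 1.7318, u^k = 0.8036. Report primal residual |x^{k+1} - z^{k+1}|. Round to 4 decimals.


ADMM iteration with rho = 3.0, z^k = 1.7318, u^k = 0.8036
Step 1: x-update.
Minimize 4*x^2 - 6*x + (3.0/2)*(x - 1.7318 + 0.8036)^2
FOC: (2*4 + 3.0)*x = 6 + 3.0*(1.7318 - 0.8036)
x^{k+1} = 0.7986
Step 2: z-update.
Minimize 6*z^2 - 8*z + (3.0/2)*(0.7986 - z + 0.8036)^2
FOC: (2*6 + 3.0)*z = 8 + 3.0*(0.7986 + 0.8036)
z^{k+1} = 0.8538
Step 3: u-update.
u^{k+1} = 0.8036 + 0.7986 - 0.8538 = 0.7484
Step 4: Primal residual = |0.7986 - 0.8538| = 0.0552


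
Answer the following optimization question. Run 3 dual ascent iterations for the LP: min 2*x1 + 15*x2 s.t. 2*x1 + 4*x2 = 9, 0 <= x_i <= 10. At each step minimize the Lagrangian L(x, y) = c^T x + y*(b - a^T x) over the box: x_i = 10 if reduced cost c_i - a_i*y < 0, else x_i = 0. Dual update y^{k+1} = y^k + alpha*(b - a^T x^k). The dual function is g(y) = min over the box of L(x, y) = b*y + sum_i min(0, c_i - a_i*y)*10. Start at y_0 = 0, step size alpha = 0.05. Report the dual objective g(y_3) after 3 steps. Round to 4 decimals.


Dual ascent for LP: min 2*x1 + 15*x2, 2*x1 + 4*x2 = 9, 0 <= x_i <= 10
Step 1: y^k = 0.0, reduced costs: (2.0, 15.0)
  x^k = (0.0, 0.0), subgradient = b - a^T x = 9.0
  y^{k+1} = 0.0 + 0.05*9.0 = 0.45
Step 2: y^k = 0.45, reduced costs: (1.1, 13.2)
  x^k = (0.0, 0.0), subgradient = b - a^T x = 9.0
  y^{k+1} = 0.45 + 0.05*9.0 = 0.9
Step 3: y^k = 0.9, reduced costs: (0.2, 11.4)
  x^k = (0.0, 0.0), subgradient = b - a^T x = 9.0
  y^{k+1} = 0.9 + 0.05*9.0 = 1.35
Dual objective at y_3 = 1.35: reduced costs (-0.7, 9.6), box minimizer x = (10.0, 0.0)
g(y_3) = b*y + (c1 - a1*y)*x1 + (c2 - a2*y)*x2 = 9*1.35 + (-0.7)*10.0 + 9.6*0.0 = 12.15 - 7.0 + 0.0 = 5.15


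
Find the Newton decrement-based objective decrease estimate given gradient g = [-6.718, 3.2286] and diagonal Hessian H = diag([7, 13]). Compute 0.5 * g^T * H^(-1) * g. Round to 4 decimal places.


Step 1: H is diagonal, so H^(-1) * g = [-0.9597, 0.2484].
Step 2: g^T H^(-1) g = sum_i g_i^2 / H_ii
  = (-6.718)^2/7 + (3.2286)^2/13
  = 6.4474 + 0.8018 = 7.2492
Step 3: Objective decrease = 0.5 * g^T H^(-1) g = 3.6246


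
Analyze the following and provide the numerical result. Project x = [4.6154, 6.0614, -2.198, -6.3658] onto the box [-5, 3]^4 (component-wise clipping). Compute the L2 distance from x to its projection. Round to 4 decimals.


Project each component onto [-5, 3].
clip(4.6154) = 3.0, clip(6.0614) = 3.0, clip(-2.198) = -2.198, clip(-6.3658) = -5.0
Projection = [3.0, 3.0, -2.198, -5.0]
Squared diffs: [2.6095, 9.3722, 0.0, 1.8654]
Distance = sqrt(13.8471) = 3.7212


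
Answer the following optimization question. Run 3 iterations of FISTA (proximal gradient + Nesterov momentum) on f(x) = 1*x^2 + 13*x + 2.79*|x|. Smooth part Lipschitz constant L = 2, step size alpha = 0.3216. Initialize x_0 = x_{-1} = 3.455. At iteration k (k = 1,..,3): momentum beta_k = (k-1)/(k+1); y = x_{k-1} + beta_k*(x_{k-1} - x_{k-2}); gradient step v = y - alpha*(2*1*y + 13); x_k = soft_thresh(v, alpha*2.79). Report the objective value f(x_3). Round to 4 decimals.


FISTA on f(x) = 1*x^2 + 13*x + 2.79*|x|
L = 2, alpha = 0.3216
Iteration 1: beta = 0.0, y = 3.455 + 0.0*(3.455 - 3.455) = 3.455
  grad(y) = 19.91, v = y - alpha*grad = -2.9481
  prox(v) = soft_thresh(-2.9481, 0.8973) = -2.0508
Iteration 2: beta = 0.3333, y = -2.0508 + 0.3333*(-2.0508 - 3.455) = -3.8861
  grad(y) = 5.2279, v = y - alpha*grad = -5.5673
  prox(v) = soft_thresh(-5.5673, 0.8973) = -4.6701
Iteration 3: beta = 0.5, y = -4.6701 + 0.5*(-4.6701 + 2.0508) = -5.9797
  grad(y) = 1.0405, v = y - alpha*grad = -6.3144
  prox(v) = soft_thresh(-6.3144, 0.8973) = -5.4171
f(x_3) = 1*(-5.4171)^2 + 13*(-5.4171) + 2.79*|-5.4171| = -25.9636


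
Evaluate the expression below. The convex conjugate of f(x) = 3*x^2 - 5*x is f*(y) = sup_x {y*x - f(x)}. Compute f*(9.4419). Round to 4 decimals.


f*(y) = sup_x {y*x - a*x^2 - b*x} = sup_x {(y-b)*x - a*x^2}
FOC: (y - b) - 2a*x = 0 => x* = (y - b)/(2a)
x* = (9.4419 + 5)/(2*3) = 2.407
f*(9.4419) = (y-b)^2/(4a) = (9.4419 + 5)^2/(4*3)
= 208.5685/12 = 17.3807


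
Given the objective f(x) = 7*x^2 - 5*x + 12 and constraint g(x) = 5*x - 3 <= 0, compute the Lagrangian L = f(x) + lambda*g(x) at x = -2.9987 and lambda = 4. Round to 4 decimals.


Step 1: Evaluate f(x).
f(-2.9987) = 7*(-2.9987)^2 - 5*(-2.9987) + 12 = 89.9389
Step 2: Evaluate g(x).
g(-2.9987) = 5*-2.9987 - 3 = -17.9935
Step 3: Compute Lagrangian.
L = 89.9389 + 4*-17.9935 = 17.9649


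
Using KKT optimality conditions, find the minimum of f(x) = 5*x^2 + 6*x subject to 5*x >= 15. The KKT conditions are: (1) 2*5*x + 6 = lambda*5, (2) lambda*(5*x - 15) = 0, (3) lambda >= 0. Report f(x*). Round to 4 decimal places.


Step 1: Try lambda = 0 (constraint inactive).
x_unc = -6/(2*5) = -0.6
Check: 5*-0.6 = -3.0 < 15 -- violated!
Step 2: Constraint must be active: 5*x = 15
x* = 15/5 = 3.0
lambda = (2*5*3.0 + 6)/5 = 7.2
Step 3: Compute optimal value.
f(x*) = 5*3.0^2 + 6*3.0 = 63.0


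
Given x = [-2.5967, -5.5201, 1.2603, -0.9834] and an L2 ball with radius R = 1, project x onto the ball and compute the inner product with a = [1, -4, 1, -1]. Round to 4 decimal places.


Step 1: Compute ||x|| (intermediates to 6 decimals).
||x|| = sqrt((-2.5967)^2 + (-5.5201)^2 + 1.2603^2 + (-0.9834)^2) = 6.306329
Step 2: Project.
Since ||x|| > R, scale = R/||x|| = 1/6.306329 = 0.158571, proj(x) = scale * x
proj(x) = [-0.411761, -0.875328, 0.199847, -0.155939]
Step 3: Dot product.
a^T * proj(x) = 1*(-0.411761) - 4*(-0.875328) + 1*0.199847 - 1*(-0.155939) = 3.4453


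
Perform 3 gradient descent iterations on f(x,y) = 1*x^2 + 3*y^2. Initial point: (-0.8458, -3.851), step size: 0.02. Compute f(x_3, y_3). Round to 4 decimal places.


Gradient descent on f(x,y) = 1*x^2 + 3*y^2.
Starting point: (-0.8458, -3.851), alpha = 0.02
Step 1: grad_x = 2*1*-0.8458 = -1.6916, grad_y = 2*3*-3.851 = -23.106
  x_1 = -0.8458 - 0.02*-1.6916 = -0.812
  y_1 = -3.851 - 0.02*-23.106 = -3.3889
Step 2: grad_x = 2*1*-0.812 = -1.6239, grad_y = 2*3*-3.3889 = -20.3333
  x_2 = -0.812 - 0.02*-1.6239 = -0.7795
  y_2 = -3.3889 - 0.02*-20.3333 = -2.9822
Step 3: grad_x = 2*1*-0.7795 = -1.559, grad_y = 2*3*-2.9822 = -17.8933
  x_3 = -0.7795 - 0.02*-1.559 = -0.7483
  y_3 = -2.9822 - 0.02*-17.8933 = -2.6243
f(-0.7483, -2.6243) = 1*(-0.7483)^2 + 3*(-2.6243)^2 = 21.2216


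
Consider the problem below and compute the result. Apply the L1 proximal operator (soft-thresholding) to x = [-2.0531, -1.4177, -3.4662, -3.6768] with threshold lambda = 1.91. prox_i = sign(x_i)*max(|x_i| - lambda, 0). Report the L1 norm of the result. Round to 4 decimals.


Soft-thresholding with lambda = 1.91:
prox(-2.0531) = sign(-2.0531)*max(|-2.0531| - 1.91, 0) = -0.1431
prox(-1.4177) = sign(-1.4177)*max(|-1.4177| - 1.91, 0) = 0.0
prox(-3.4662) = sign(-3.4662)*max(|-3.4662| - 1.91, 0) = -1.5562
prox(-3.6768) = sign(-3.6768)*max(|-3.6768| - 1.91, 0) = -1.7668
prox(x) = [-0.1431, 0.0, -1.5562, -1.7668]
||prox(x)||_1 = 0.1431 + 0.0 + 1.5562 + 1.7668 = 3.4661


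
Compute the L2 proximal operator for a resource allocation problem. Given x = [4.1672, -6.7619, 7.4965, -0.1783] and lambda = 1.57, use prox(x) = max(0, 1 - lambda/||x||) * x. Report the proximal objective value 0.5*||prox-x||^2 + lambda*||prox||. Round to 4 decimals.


Step 1: Compute ||x||.
||x|| = 10.9233
Step 2: Compute scaling factor.
scale = max(0, 1 - 1.57/10.9233) = 0.8563
Step 3: prox(x) = [3.5682, -5.79, 6.419, -0.1527]
||prox(x)|| = 9.3533
Step 4: Proximal objective.
0.5*||prox-x||^2 = 1.2325
lambda*||prox|| = 14.6847
Total = 15.9171


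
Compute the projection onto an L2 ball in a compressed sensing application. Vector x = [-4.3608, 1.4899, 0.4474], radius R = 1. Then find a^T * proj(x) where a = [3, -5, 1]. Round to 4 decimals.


Step 1: Compute ||x|| (intermediates to 6 decimals).
||x|| = sqrt((-4.3608)^2 + 1.4899^2 + 0.4474^2) = 4.629962
Step 2: Project.
Since ||x|| > R, scale = R/||x|| = 1/4.629962 = 0.215984, proj(x) = scale * x
proj(x) = [-0.941863, 0.321795, 0.096631]
Step 3: Dot product.
a^T * proj(x) = 3*(-0.941863) - 5*0.321795 + 1*0.096631 = -4.3379


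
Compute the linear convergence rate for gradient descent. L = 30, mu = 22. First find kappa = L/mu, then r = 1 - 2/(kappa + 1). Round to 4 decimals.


Step 1: Compute the condition number.
kappa = L/mu = 30/22 = 1.3636
Step 2: Compute the convergence rate.
r = 1 - 2/(kappa + 1) = 1 - 2*mu/(L + mu) = (L - mu)/(L + mu) = 8/52 = 0.1538


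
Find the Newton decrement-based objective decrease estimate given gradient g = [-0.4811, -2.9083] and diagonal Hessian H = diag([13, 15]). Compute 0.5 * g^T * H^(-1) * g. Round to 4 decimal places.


Step 1: H is diagonal, so H^(-1) * g = [-0.037, -0.1939].
Step 2: g^T H^(-1) g = sum_i g_i^2 / H_ii
  = (-0.4811)^2/13 + (-2.9083)^2/15
  = 0.0178 + 0.5639 = 0.5817
Step 3: Objective decrease = 0.5 * g^T H^(-1) g = 0.2908


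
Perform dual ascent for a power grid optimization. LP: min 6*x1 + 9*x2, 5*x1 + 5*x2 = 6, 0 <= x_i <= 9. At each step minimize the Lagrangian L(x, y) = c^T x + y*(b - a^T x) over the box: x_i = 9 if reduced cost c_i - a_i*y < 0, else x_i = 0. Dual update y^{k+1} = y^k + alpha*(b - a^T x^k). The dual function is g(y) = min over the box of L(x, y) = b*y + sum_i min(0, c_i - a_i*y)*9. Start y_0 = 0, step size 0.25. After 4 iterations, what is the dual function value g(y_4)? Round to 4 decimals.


Dual ascent for LP: min 6*x1 + 9*x2, 5*x1 + 5*x2 = 6, 0 <= x_i <= 9
Step 1: y^k = 0.0, reduced costs: (6.0, 9.0)
  x^k = (0.0, 0.0), subgradient = b - a^T x = 6.0
  y^{k+1} = 0.0 + 0.25*6.0 = 1.5
Step 2: y^k = 1.5, reduced costs: (-1.5, 1.5)
  x^k = (9.0, 0.0), subgradient = b - a^T x = -39.0
  y^{k+1} = 1.5 + 0.25*-39.0 = -8.25
Step 3: y^k = -8.25, reduced costs: (47.25, 50.25)
  x^k = (0.0, 0.0), subgradient = b - a^T x = 6.0
  y^{k+1} = -8.25 + 0.25*6.0 = -6.75
Step 4: y^k = -6.75, reduced costs: (39.75, 42.75)
  x^k = (0.0, 0.0), subgradient = b - a^T x = 6.0
  y^{k+1} = -6.75 + 0.25*6.0 = -5.25
Dual objective at y_4 = -5.25: reduced costs (32.25, 35.25), box minimizer x = (0.0, 0.0)
g(y_4) = b*y + (c1 - a1*y)*x1 + (c2 - a2*y)*x2 = 6*(-5.25) + 32.25*0.0 + 35.25*0.0 = -31.5 + 0.0 + 0.0 = -31.5


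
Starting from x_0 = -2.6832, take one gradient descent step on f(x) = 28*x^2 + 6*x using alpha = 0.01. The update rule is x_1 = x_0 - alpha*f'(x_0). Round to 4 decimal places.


We compute the gradient at x_0 and apply the update.
f'(x) = 56*x + 6
f'(-2.6832) = 56*-2.6832 + 6 = -144.2592
x_1 = -2.6832 - 0.01*-144.2592 = -1.2406


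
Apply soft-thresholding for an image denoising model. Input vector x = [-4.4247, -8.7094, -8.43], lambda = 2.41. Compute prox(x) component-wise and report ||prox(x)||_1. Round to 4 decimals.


Soft-thresholding with lambda = 2.41:
prox(-4.4247) = sign(-4.4247)*max(|-4.4247| - 2.41, 0) = -2.0147
prox(-8.7094) = sign(-8.7094)*max(|-8.7094| - 2.41, 0) = -6.2994
prox(-8.43) = sign(-8.43)*max(|-8.43| - 2.41, 0) = -6.02
prox(x) = [-2.0147, -6.2994, -6.02]
||prox(x)||_1 = 2.0147 + 6.2994 + 6.02 = 14.3341


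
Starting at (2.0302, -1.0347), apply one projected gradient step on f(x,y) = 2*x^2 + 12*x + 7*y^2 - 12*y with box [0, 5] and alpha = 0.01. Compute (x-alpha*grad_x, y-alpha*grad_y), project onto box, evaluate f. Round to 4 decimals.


Step 1: Compute gradient at (2.0302, -1.0347).
grad_x = 2*2*2.0302 + 12 = 20.1208
grad_y = 2*7*-1.0347 - 12 = -26.4858
Step 2: Gradient step.
x_raw = 2.0302 - 0.01*20.1208 = 1.829
y_raw = -1.0347 - 0.01*-26.4858 = -0.7698
Step 3: Project onto [0, 5].
x_proj = clip(1.829) = 1.829
y_proj = clip(-0.7698) = 0.0
Step 4: Evaluate f.
f(1.829, 0.0) = 28.6383


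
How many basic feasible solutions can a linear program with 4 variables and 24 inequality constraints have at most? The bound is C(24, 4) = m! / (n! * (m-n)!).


Each vertex corresponds to some choice of n active constraints out of m, so the number of vertices is at most C(m, n) = m! / (n!(m-n)!).
m = 24, n = 4
Numerator: 24 * 23 * 22 * 21
Denominator: 4! = 24
C(24, 4) = 10626


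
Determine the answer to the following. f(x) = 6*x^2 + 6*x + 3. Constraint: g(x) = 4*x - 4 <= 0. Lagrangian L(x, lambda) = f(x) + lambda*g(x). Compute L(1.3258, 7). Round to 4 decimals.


Step 1: Evaluate f(x).
f(1.3258) = 6*1.3258^2 + 6*1.3258 + 3 = 21.5013
Step 2: Evaluate g(x).
g(1.3258) = 4*1.3258 - 4 = 1.3032
Step 3: Compute Lagrangian.
L = 21.5013 + 7*1.3032 = 30.6237


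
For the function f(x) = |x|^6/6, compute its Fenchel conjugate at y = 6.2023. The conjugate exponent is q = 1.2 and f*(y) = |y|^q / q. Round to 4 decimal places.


The conjugate exponent q satisfies 1/p + 1/q = 1.
p = 6, so q = 6/(6 - 1) = 1.2
|y|^q = 6.2023^1.2 = 8.9344
f*(6.2023) = 8.9344 / 1.2 = 7.4453


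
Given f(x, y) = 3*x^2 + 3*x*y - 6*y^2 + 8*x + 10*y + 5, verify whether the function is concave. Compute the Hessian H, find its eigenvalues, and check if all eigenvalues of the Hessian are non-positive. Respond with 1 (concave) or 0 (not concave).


The Hessian of f(x,y) = 3*x^2 + 3*x*y - 6*y^2 + 8*x + 10*y + 5 is:
H = [[6, 3], [3, -12]]
Trace = 6 - 12 = -6
Determinant = 6*-12 - (3)^2 = -81
Discriminant = (-6)^2 - 4*-81 = 360.0
Eigenvalues: lambda_1 = -12.4868, lambda_2 = 6.4868
The function is not concave.

0


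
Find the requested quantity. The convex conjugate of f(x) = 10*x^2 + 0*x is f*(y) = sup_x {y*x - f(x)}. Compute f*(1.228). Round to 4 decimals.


f*(y) = sup_x {y*x - a*x^2 - b*x} = sup_x {(y-b)*x - a*x^2}
FOC: (y - b) - 2a*x = 0 => x* = (y - b)/(2a)
x* = (1.228 - 0)/(2*10) = 0.0614
f*(1.228) = (y-b)^2/(4a) = (1.228 - 0)^2/(4*10)
= 1.508/40 = 0.0377


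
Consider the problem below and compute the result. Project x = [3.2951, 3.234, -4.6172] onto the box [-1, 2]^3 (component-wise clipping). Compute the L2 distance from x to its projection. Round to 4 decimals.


Project each component onto [-1, 2].
clip(3.2951) = 2.0, clip(3.234) = 2.0, clip(-4.6172) = -1.0
Projection = [2.0, 2.0, -1.0]
Squared diffs: [1.6773, 1.5228, 13.0841]
Distance = sqrt(16.2842) = 4.0354


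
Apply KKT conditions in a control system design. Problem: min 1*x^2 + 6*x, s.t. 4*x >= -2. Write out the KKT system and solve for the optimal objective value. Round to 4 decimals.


Step 1: Try lambda = 0 (constraint inactive).
x_unc = -6/(2*1) = -3.0
Check: 4*-3.0 = -12.0 < -2 -- violated!
Step 2: Constraint must be active: 4*x = -2
x* = -2/4 = -0.5
lambda = (2*1*(-0.5) + 6)/4 = 1.25
Step 3: Compute optimal value.
f(x*) = 1*(-0.5)^2 + 6*(-0.5) = -2.75


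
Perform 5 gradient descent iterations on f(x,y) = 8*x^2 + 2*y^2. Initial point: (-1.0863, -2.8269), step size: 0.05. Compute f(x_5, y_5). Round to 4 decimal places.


Gradient descent on f(x,y) = 8*x^2 + 2*y^2.
Starting point: (-1.0863, -2.8269), alpha = 0.05
Step 1: grad_x = 2*8*-1.0863 = -17.3808, grad_y = 2*2*-2.8269 = -11.3076
  x_1 = -1.0863 - 0.05*-17.3808 = -0.2173
  y_1 = -2.8269 - 0.05*-11.3076 = -2.2615
Step 2: grad_x = 2*8*-0.2173 = -3.4762, grad_y = 2*2*-2.2615 = -9.0461
  x_2 = -0.2173 - 0.05*-3.4762 = -0.0435
  y_2 = -2.2615 - 0.05*-9.0461 = -1.8092
Step 3: grad_x = 2*8*-0.0435 = -0.6952, grad_y = 2*2*-1.8092 = -7.2369
  x_3 = -0.0435 - 0.05*-0.6952 = -0.0087
  y_3 = -1.8092 - 0.05*-7.2369 = -1.4474
Step 4: grad_x = 2*8*-0.0087 = -0.139, grad_y = 2*2*-1.4474 = -5.7895
  x_4 = -0.0087 - 0.05*-0.139 = -0.0017
  y_4 = -1.4474 - 0.05*-5.7895 = -1.1579
Step 5: grad_x = 2*8*-0.0017 = -0.0278, grad_y = 2*2*-1.1579 = -4.6316
  x_5 = -0.0017 - 0.05*-0.0278 = -0.0003
  y_5 = -1.1579 - 0.05*-4.6316 = -0.9263
f(-0.0003, -0.9263) = 8*(-0.0003)^2 + 2*(-0.9263)^2 = 1.7161


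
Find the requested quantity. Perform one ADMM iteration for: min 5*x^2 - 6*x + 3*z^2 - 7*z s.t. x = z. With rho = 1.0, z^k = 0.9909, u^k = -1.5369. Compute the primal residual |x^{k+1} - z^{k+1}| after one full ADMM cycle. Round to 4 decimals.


ADMM iteration with rho = 1.0, z^k = 0.9909, u^k = -1.5369
Step 1: x-update.
Minimize 5*x^2 - 6*x + (1.0/2)*(x - 0.9909 - 1.5369)^2
FOC: (2*5 + 1.0)*x = 6 + 1.0*(0.9909 + 1.5369)
x^{k+1} = 0.7753
Step 2: z-update.
Minimize 3*z^2 - 7*z + (1.0/2)*(0.7753 - z - 1.5369)^2
FOC: (2*3 + 1.0)*z = 7 + 1.0*(0.7753 - 1.5369)
z^{k+1} = 0.8912
Step 3: u-update.
u^{k+1} = -1.5369 + 0.7753 - 0.8912 = -1.6528
Step 4: Primal residual = |0.7753 - 0.8912| = 0.1159


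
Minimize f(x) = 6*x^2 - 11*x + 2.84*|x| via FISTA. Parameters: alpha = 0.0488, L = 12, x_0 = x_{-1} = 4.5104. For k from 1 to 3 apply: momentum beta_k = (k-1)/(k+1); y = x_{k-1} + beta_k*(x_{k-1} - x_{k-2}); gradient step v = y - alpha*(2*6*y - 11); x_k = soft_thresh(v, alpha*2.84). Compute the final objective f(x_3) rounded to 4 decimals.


FISTA on f(x) = 6*x^2 - 11*x + 2.84*|x|
L = 12, alpha = 0.0488
Iteration 1: beta = 0.0, y = 4.5104 + 0.0*(4.5104 - 4.5104) = 4.5104
  grad(y) = 43.1248, v = y - alpha*grad = 2.4059
  prox(v) = soft_thresh(2.4059, 0.1386) = 2.2673
Iteration 2: beta = 0.3333, y = 2.2673 + 0.3333*(2.2673 - 4.5104) = 1.5196
  grad(y) = 7.2355, v = y - alpha*grad = 1.1665
  prox(v) = soft_thresh(1.1665, 0.1386) = 1.0279
Iteration 3: beta = 0.5, y = 1.0279 + 0.5*(1.0279 - 2.2673) = 0.4083
  grad(y) = -6.101, v = y - alpha*grad = 0.706
  prox(v) = soft_thresh(0.706, 0.1386) = 0.5674
f(x_3) = 6*0.5674^2 - 11*0.5674 + 2.84*|0.5674| = -2.6983


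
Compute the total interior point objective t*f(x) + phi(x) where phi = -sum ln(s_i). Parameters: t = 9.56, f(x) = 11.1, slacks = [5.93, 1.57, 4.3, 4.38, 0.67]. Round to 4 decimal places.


Step 1: Compute log-barrier.
ln values: [1.78, 0.4511, 1.4586, 1.477, -0.4005]
phi = -(1.78 + 0.4511 + 1.4586 + 1.477 - 0.4005) = -4.7663
Step 2: Compute augmented objective.
t*f(x) = 9.56*11.1 = 106.116
Total = 106.116 - 4.7663 = 101.3497


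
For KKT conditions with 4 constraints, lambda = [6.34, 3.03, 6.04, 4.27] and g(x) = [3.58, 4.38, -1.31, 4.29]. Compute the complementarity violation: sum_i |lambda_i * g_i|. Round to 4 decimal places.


KKT complementary slackness check:
lambda_1 * g_1 = 6.34 * 3.58 = 22.6972
lambda_2 * g_2 = 3.03 * 4.38 = 13.2714
lambda_3 * g_3 = 6.04 * -1.31 = -7.9124
lambda_4 * g_4 = 4.27 * 4.29 = 18.3183
Total violation = 22.6972 + 13.2714 + 7.9124 + 18.3183 = 62.1993


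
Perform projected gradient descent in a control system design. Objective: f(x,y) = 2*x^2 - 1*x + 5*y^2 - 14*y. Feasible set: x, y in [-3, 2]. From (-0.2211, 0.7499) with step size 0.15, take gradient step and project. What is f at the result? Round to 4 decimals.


Step 1: Compute gradient at (-0.2211, 0.7499).
grad_x = 2*2*-0.2211 - 1 = -1.8844
grad_y = 2*5*0.7499 - 14 = -6.501
Step 2: Gradient step.
x_raw = -0.2211 - 0.15*-1.8844 = 0.0616
y_raw = 0.7499 - 0.15*-6.501 = 1.7251
Step 3: Project onto [-3, 2].
x_proj = clip(0.0616) = 0.0616
y_proj = clip(1.7251) = 1.7251
Step 4: Evaluate f.
f(0.0616, 1.7251) = -9.3257


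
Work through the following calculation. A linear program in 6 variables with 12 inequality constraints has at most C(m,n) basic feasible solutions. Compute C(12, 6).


Each vertex corresponds to some choice of n active constraints out of m, so the number of vertices is at most C(m, n) = m! / (n!(m-n)!).
m = 12, n = 6
Numerator: 12 * 11 * 10 * 9 * 8 * 7
Denominator: 6! = 720
C(12, 6) = 924


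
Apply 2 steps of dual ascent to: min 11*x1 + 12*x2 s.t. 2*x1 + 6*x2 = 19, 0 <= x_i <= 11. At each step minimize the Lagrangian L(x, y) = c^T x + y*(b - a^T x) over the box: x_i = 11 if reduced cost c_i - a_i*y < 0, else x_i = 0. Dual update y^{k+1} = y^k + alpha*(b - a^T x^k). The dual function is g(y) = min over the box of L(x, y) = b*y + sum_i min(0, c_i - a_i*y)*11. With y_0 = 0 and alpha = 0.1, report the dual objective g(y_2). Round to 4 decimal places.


Dual ascent for LP: min 11*x1 + 12*x2, 2*x1 + 6*x2 = 19, 0 <= x_i <= 11
Step 1: y^k = 0.0, reduced costs: (11.0, 12.0)
  x^k = (0.0, 0.0), subgradient = b - a^T x = 19.0
  y^{k+1} = 0.0 + 0.1*19.0 = 1.9
Step 2: y^k = 1.9, reduced costs: (7.2, 0.6)
  x^k = (0.0, 0.0), subgradient = b - a^T x = 19.0
  y^{k+1} = 1.9 + 0.1*19.0 = 3.8
Dual objective at y_2 = 3.8: reduced costs (3.4, -10.8), box minimizer x = (0.0, 11.0)
g(y_2) = b*y + (c1 - a1*y)*x1 + (c2 - a2*y)*x2 = 19*3.8 + 3.4*0.0 + (-10.8)*11.0 = 72.2 + 0.0 - 118.8 = -46.6


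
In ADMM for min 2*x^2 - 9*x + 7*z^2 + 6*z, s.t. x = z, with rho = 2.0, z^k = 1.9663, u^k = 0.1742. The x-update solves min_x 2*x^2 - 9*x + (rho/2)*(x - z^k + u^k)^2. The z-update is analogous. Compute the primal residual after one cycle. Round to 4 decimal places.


ADMM iteration with rho = 2.0, z^k = 1.9663, u^k = 0.1742
Step 1: x-update.
Minimize 2*x^2 - 9*x + (2.0/2)*(x - 1.9663 + 0.1742)^2
FOC: (2*2 + 2.0)*x = 9 + 2.0*(1.9663 - 0.1742)
x^{k+1} = 2.0974
Step 2: z-update.
Minimize 7*z^2 + 6*z + (2.0/2)*(2.0974 - z + 0.1742)^2
FOC: (2*7 + 2.0)*z = -6 + 2.0*(2.0974 + 0.1742)
z^{k+1} = -0.0911
Step 3: u-update.
u^{k+1} = 0.1742 + 2.0974 + 0.0911 = 2.3626
Step 4: Primal residual = |2.0974 + 0.0911| = 2.1884


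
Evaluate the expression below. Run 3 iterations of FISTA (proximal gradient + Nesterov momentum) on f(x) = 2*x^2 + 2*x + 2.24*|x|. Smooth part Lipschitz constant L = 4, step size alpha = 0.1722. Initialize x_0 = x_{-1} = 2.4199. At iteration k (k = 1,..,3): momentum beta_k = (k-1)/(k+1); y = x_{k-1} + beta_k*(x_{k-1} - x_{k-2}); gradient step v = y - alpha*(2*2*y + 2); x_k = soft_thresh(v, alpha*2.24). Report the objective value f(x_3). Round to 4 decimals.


FISTA on f(x) = 2*x^2 + 2*x + 2.24*|x|
L = 4, alpha = 0.1722
Iteration 1: beta = 0.0, y = 2.4199 + 0.0*(2.4199 - 2.4199) = 2.4199
  grad(y) = 11.6796, v = y - alpha*grad = 0.4087
  prox(v) = soft_thresh(0.4087, 0.3857) = 0.0229
Iteration 2: beta = 0.3333, y = 0.0229 + 0.3333*(0.0229 - 2.4199) = -0.776
  grad(y) = -1.1042, v = y - alpha*grad = -0.5859
  prox(v) = soft_thresh(-0.5859, 0.3857) = -0.2002
Iteration 3: beta = 0.5, y = -0.2002 + 0.5*(-0.2002 - 0.0229) = -0.3117
  grad(y) = 0.7531, v = y - alpha*grad = -0.4414
  prox(v) = soft_thresh(-0.4414, 0.3857) = -0.0557
f(x_3) = 2*(-0.0557)^2 + 2*(-0.0557) + 2.24*|-0.0557| = 0.0196


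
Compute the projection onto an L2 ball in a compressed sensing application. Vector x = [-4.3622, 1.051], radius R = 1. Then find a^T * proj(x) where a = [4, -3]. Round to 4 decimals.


Step 1: Compute ||x|| (intermediates to 6 decimals).
||x|| = sqrt((-4.3622)^2 + 1.051^2) = 4.487025
Step 2: Project.
Since ||x|| > R, scale = R/||x|| = 1/4.487025 = 0.222865, proj(x) = scale * x
proj(x) = [-0.972182, 0.234231]
Step 3: Dot product.
a^T * proj(x) = 4*(-0.972182) - 3*0.234231 = -4.5914


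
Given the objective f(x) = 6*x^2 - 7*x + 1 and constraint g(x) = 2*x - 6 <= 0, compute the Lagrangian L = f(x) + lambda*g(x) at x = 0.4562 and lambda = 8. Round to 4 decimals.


Step 1: Evaluate f(x).
f(0.4562) = 6*0.4562^2 - 7*0.4562 + 1 = -0.9447
Step 2: Evaluate g(x).
g(0.4562) = 2*0.4562 - 6 = -5.0876
Step 3: Compute Lagrangian.
L = -0.9447 + 8*-5.0876 = -41.6455


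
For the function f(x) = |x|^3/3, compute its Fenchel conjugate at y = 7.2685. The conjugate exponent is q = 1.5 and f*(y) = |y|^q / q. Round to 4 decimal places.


The conjugate exponent q satisfies 1/p + 1/q = 1.
p = 3, so q = 3/(3 - 1) = 1.5
|y|^q = 7.2685^1.5 = 19.596
f*(7.2685) = 19.596 / 1.5 = 13.064


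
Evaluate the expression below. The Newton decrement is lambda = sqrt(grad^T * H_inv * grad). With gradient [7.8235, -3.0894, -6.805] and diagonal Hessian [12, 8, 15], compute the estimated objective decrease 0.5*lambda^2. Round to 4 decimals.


Step 1: H is diagonal, so H^(-1) * g = [0.652, -0.3862, -0.4537].
Step 2: g^T H^(-1) g = sum_i g_i^2 / H_ii
  = (7.8235)^2/12 + (-3.0894)^2/8 + (-6.805)^2/15
  = 5.1006 + 1.193 + 3.0872 = 9.3808
Step 3: Objective decrease = 0.5 * g^T H^(-1) g = 4.6904
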